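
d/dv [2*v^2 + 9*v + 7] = 4*v + 9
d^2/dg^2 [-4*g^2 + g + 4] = -8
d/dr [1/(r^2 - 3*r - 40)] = (3 - 2*r)/(-r^2 + 3*r + 40)^2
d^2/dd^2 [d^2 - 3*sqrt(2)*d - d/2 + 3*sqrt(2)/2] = 2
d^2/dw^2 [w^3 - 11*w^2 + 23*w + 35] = 6*w - 22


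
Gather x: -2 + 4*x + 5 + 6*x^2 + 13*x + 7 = 6*x^2 + 17*x + 10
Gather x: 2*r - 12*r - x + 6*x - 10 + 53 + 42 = -10*r + 5*x + 85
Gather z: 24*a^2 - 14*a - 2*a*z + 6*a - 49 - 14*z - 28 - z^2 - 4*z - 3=24*a^2 - 8*a - z^2 + z*(-2*a - 18) - 80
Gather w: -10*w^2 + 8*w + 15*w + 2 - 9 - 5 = -10*w^2 + 23*w - 12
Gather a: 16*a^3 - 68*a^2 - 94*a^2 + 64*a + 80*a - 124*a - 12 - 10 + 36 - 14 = 16*a^3 - 162*a^2 + 20*a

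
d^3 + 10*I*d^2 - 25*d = d*(d + 5*I)^2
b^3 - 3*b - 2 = (b - 2)*(b + 1)^2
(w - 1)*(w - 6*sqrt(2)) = w^2 - 6*sqrt(2)*w - w + 6*sqrt(2)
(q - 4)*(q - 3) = q^2 - 7*q + 12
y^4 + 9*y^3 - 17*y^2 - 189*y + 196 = (y - 4)*(y - 1)*(y + 7)^2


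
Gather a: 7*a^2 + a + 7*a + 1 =7*a^2 + 8*a + 1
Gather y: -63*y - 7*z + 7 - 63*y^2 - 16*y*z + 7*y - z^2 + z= -63*y^2 + y*(-16*z - 56) - z^2 - 6*z + 7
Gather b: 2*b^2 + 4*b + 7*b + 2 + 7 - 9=2*b^2 + 11*b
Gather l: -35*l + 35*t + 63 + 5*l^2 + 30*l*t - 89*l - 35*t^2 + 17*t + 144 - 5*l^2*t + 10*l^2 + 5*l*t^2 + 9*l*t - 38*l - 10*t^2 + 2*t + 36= l^2*(15 - 5*t) + l*(5*t^2 + 39*t - 162) - 45*t^2 + 54*t + 243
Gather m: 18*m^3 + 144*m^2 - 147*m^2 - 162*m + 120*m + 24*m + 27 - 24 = 18*m^3 - 3*m^2 - 18*m + 3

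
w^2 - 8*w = w*(w - 8)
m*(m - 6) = m^2 - 6*m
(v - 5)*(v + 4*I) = v^2 - 5*v + 4*I*v - 20*I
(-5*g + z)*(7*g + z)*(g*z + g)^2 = -35*g^4*z^2 - 70*g^4*z - 35*g^4 + 2*g^3*z^3 + 4*g^3*z^2 + 2*g^3*z + g^2*z^4 + 2*g^2*z^3 + g^2*z^2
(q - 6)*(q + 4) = q^2 - 2*q - 24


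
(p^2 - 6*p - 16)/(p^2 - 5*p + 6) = (p^2 - 6*p - 16)/(p^2 - 5*p + 6)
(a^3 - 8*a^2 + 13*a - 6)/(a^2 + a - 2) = (a^2 - 7*a + 6)/(a + 2)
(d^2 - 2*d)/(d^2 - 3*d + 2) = d/(d - 1)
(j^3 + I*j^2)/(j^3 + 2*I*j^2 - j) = j/(j + I)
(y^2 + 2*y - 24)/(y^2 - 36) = (y - 4)/(y - 6)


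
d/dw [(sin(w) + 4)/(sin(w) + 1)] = -3*cos(w)/(sin(w) + 1)^2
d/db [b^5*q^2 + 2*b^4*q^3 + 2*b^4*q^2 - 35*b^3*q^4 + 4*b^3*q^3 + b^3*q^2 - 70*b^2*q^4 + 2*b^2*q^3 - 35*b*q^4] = q^2*(5*b^4 + 8*b^3*q + 8*b^3 - 105*b^2*q^2 + 12*b^2*q + 3*b^2 - 140*b*q^2 + 4*b*q - 35*q^2)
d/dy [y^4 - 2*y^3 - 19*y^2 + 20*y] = 4*y^3 - 6*y^2 - 38*y + 20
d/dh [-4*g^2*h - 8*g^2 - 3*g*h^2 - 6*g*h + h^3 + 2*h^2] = -4*g^2 - 6*g*h - 6*g + 3*h^2 + 4*h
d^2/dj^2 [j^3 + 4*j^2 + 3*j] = 6*j + 8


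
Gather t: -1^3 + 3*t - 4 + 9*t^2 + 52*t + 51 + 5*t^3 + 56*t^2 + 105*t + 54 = 5*t^3 + 65*t^2 + 160*t + 100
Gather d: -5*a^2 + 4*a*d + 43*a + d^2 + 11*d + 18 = -5*a^2 + 43*a + d^2 + d*(4*a + 11) + 18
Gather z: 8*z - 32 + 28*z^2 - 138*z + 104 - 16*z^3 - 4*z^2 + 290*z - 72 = -16*z^3 + 24*z^2 + 160*z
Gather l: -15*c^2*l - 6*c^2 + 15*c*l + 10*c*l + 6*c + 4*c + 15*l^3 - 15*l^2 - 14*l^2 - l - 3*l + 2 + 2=-6*c^2 + 10*c + 15*l^3 - 29*l^2 + l*(-15*c^2 + 25*c - 4) + 4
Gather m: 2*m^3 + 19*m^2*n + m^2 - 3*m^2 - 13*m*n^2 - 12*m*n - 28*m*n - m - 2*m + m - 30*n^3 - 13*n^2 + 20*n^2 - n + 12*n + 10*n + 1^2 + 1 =2*m^3 + m^2*(19*n - 2) + m*(-13*n^2 - 40*n - 2) - 30*n^3 + 7*n^2 + 21*n + 2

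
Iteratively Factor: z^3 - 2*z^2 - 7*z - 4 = (z + 1)*(z^2 - 3*z - 4) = (z + 1)^2*(z - 4)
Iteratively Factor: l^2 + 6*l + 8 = (l + 4)*(l + 2)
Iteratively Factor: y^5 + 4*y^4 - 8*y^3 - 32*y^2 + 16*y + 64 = (y + 2)*(y^4 + 2*y^3 - 12*y^2 - 8*y + 32) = (y - 2)*(y + 2)*(y^3 + 4*y^2 - 4*y - 16) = (y - 2)*(y + 2)*(y + 4)*(y^2 - 4) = (y - 2)*(y + 2)^2*(y + 4)*(y - 2)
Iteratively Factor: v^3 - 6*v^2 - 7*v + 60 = (v - 4)*(v^2 - 2*v - 15) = (v - 4)*(v + 3)*(v - 5)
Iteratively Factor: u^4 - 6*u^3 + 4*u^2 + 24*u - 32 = (u - 2)*(u^3 - 4*u^2 - 4*u + 16) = (u - 2)*(u + 2)*(u^2 - 6*u + 8) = (u - 4)*(u - 2)*(u + 2)*(u - 2)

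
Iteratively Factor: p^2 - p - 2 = (p + 1)*(p - 2)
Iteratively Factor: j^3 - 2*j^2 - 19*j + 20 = (j - 1)*(j^2 - j - 20) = (j - 5)*(j - 1)*(j + 4)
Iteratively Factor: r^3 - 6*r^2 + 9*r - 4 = (r - 1)*(r^2 - 5*r + 4) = (r - 1)^2*(r - 4)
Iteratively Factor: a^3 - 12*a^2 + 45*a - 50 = (a - 5)*(a^2 - 7*a + 10) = (a - 5)*(a - 2)*(a - 5)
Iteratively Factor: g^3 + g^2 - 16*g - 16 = (g - 4)*(g^2 + 5*g + 4) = (g - 4)*(g + 4)*(g + 1)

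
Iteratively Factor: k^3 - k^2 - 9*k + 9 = (k + 3)*(k^2 - 4*k + 3) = (k - 1)*(k + 3)*(k - 3)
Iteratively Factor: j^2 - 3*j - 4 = (j + 1)*(j - 4)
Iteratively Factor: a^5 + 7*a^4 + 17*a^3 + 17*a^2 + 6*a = (a + 1)*(a^4 + 6*a^3 + 11*a^2 + 6*a) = (a + 1)*(a + 2)*(a^3 + 4*a^2 + 3*a) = (a + 1)^2*(a + 2)*(a^2 + 3*a) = a*(a + 1)^2*(a + 2)*(a + 3)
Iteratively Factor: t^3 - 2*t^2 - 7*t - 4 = (t + 1)*(t^2 - 3*t - 4) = (t - 4)*(t + 1)*(t + 1)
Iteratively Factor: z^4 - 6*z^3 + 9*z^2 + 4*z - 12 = (z + 1)*(z^3 - 7*z^2 + 16*z - 12) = (z - 3)*(z + 1)*(z^2 - 4*z + 4) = (z - 3)*(z - 2)*(z + 1)*(z - 2)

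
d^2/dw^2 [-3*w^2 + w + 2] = -6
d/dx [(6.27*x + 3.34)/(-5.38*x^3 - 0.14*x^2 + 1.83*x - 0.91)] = (67.4652*x^3 + 54.7854*x^2 + 0.9352*x - 11.8179)/(28.9444*x^6 + 1.5064*x^5 - 19.6712*x^4 + 9.2792*x^3 + 3.6037*x^2 - 3.3306*x + 0.8281)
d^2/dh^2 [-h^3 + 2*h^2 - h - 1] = 4 - 6*h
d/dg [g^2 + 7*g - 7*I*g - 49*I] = 2*g + 7 - 7*I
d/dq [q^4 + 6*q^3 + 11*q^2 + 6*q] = 4*q^3 + 18*q^2 + 22*q + 6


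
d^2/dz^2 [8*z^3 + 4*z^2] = 48*z + 8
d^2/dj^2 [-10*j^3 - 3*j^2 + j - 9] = -60*j - 6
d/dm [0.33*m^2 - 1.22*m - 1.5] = 0.66*m - 1.22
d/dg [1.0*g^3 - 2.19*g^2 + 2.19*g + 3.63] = 3.0*g^2 - 4.38*g + 2.19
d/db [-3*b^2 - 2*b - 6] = -6*b - 2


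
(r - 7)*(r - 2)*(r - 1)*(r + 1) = r^4 - 9*r^3 + 13*r^2 + 9*r - 14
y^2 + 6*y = y*(y + 6)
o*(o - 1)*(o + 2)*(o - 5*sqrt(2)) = o^4 - 5*sqrt(2)*o^3 + o^3 - 5*sqrt(2)*o^2 - 2*o^2 + 10*sqrt(2)*o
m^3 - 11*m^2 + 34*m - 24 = (m - 6)*(m - 4)*(m - 1)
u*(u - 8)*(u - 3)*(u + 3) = u^4 - 8*u^3 - 9*u^2 + 72*u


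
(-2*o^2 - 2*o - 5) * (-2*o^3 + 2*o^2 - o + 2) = 4*o^5 + 8*o^3 - 12*o^2 + o - 10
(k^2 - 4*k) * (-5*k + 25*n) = -5*k^3 + 25*k^2*n + 20*k^2 - 100*k*n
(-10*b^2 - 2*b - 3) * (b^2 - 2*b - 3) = -10*b^4 + 18*b^3 + 31*b^2 + 12*b + 9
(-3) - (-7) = 4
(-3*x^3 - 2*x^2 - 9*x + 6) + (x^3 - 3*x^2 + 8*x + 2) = -2*x^3 - 5*x^2 - x + 8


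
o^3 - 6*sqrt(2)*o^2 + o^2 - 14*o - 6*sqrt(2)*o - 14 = (o + 1)*(o - 7*sqrt(2))*(o + sqrt(2))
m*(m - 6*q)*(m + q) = m^3 - 5*m^2*q - 6*m*q^2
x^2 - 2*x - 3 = (x - 3)*(x + 1)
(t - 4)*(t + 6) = t^2 + 2*t - 24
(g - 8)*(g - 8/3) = g^2 - 32*g/3 + 64/3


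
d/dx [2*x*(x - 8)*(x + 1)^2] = 8*x^3 - 36*x^2 - 60*x - 16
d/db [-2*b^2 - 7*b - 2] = -4*b - 7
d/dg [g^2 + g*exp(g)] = g*exp(g) + 2*g + exp(g)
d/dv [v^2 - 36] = 2*v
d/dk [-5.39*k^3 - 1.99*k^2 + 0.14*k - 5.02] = -16.17*k^2 - 3.98*k + 0.14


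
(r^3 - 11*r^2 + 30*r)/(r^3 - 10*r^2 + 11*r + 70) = r*(r - 6)/(r^2 - 5*r - 14)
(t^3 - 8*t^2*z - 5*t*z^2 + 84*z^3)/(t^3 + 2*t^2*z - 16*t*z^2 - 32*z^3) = (t^2 - 4*t*z - 21*z^2)/(t^2 + 6*t*z + 8*z^2)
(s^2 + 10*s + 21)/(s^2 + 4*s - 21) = (s + 3)/(s - 3)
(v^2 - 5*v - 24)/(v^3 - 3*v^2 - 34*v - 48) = 1/(v + 2)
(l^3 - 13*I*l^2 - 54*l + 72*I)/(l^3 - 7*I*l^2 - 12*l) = (l - 6*I)/l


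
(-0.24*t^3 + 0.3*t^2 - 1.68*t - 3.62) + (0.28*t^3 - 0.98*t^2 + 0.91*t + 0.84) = 0.04*t^3 - 0.68*t^2 - 0.77*t - 2.78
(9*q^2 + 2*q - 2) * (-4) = -36*q^2 - 8*q + 8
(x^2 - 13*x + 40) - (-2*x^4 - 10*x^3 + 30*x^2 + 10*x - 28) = 2*x^4 + 10*x^3 - 29*x^2 - 23*x + 68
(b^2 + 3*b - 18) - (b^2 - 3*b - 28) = 6*b + 10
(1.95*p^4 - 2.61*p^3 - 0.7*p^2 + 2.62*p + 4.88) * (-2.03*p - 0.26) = -3.9585*p^5 + 4.7913*p^4 + 2.0996*p^3 - 5.1366*p^2 - 10.5876*p - 1.2688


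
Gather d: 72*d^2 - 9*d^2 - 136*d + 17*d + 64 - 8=63*d^2 - 119*d + 56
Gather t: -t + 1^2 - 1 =-t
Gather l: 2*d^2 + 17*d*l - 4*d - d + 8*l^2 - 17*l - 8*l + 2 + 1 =2*d^2 - 5*d + 8*l^2 + l*(17*d - 25) + 3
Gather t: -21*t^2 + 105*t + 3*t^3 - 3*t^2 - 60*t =3*t^3 - 24*t^2 + 45*t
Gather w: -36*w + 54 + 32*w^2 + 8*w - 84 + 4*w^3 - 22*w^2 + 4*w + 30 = 4*w^3 + 10*w^2 - 24*w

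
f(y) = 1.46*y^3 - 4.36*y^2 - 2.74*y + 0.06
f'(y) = 4.38*y^2 - 8.72*y - 2.74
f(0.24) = -0.83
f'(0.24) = -4.58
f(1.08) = -6.15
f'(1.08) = -7.05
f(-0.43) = 0.32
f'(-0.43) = 1.82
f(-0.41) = 0.35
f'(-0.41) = 1.57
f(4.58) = 36.32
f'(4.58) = 49.20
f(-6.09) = -474.72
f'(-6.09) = 212.81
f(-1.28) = -6.64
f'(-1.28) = 15.60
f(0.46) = -1.98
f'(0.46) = -5.82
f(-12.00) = -3117.78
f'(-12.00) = 732.62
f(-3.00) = -70.38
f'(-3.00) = 62.84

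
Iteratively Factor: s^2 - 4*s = (s)*(s - 4)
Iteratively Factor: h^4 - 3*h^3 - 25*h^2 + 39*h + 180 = (h - 4)*(h^3 + h^2 - 21*h - 45) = (h - 5)*(h - 4)*(h^2 + 6*h + 9) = (h - 5)*(h - 4)*(h + 3)*(h + 3)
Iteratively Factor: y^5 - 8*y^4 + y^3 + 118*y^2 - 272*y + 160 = (y - 4)*(y^4 - 4*y^3 - 15*y^2 + 58*y - 40) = (y - 4)*(y - 2)*(y^3 - 2*y^2 - 19*y + 20) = (y - 4)*(y - 2)*(y + 4)*(y^2 - 6*y + 5) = (y - 5)*(y - 4)*(y - 2)*(y + 4)*(y - 1)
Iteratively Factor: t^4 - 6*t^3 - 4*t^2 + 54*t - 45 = (t - 3)*(t^3 - 3*t^2 - 13*t + 15) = (t - 5)*(t - 3)*(t^2 + 2*t - 3) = (t - 5)*(t - 3)*(t + 3)*(t - 1)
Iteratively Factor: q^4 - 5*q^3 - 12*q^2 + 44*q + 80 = (q + 2)*(q^3 - 7*q^2 + 2*q + 40) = (q - 5)*(q + 2)*(q^2 - 2*q - 8) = (q - 5)*(q + 2)^2*(q - 4)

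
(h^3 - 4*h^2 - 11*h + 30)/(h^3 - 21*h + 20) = (h^3 - 4*h^2 - 11*h + 30)/(h^3 - 21*h + 20)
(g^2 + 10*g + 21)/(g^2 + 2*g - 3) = (g + 7)/(g - 1)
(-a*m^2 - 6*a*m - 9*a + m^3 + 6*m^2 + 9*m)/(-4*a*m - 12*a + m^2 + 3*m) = (a*m + 3*a - m^2 - 3*m)/(4*a - m)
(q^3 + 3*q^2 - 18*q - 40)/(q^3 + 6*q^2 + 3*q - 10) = (q - 4)/(q - 1)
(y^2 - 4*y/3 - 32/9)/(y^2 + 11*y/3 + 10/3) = (9*y^2 - 12*y - 32)/(3*(3*y^2 + 11*y + 10))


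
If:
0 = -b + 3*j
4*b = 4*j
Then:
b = 0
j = 0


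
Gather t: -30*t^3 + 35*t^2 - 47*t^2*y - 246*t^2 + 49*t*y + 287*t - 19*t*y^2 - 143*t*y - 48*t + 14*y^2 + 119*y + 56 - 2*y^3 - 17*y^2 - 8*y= -30*t^3 + t^2*(-47*y - 211) + t*(-19*y^2 - 94*y + 239) - 2*y^3 - 3*y^2 + 111*y + 56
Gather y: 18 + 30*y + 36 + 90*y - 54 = 120*y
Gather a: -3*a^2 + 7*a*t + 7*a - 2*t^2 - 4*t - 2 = -3*a^2 + a*(7*t + 7) - 2*t^2 - 4*t - 2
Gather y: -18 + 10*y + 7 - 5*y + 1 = 5*y - 10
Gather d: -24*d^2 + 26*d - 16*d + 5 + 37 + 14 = -24*d^2 + 10*d + 56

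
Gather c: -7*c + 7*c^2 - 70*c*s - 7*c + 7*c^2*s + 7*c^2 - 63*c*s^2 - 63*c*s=c^2*(7*s + 14) + c*(-63*s^2 - 133*s - 14)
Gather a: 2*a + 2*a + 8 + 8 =4*a + 16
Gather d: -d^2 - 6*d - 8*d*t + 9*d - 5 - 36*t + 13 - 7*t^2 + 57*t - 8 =-d^2 + d*(3 - 8*t) - 7*t^2 + 21*t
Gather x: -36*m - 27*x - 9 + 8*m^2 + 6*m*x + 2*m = 8*m^2 - 34*m + x*(6*m - 27) - 9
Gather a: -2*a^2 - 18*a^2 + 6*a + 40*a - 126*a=-20*a^2 - 80*a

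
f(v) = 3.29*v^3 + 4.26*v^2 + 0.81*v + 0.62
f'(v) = 9.87*v^2 + 8.52*v + 0.81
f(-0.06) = 0.59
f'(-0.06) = 0.33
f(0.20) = 0.98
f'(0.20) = 2.91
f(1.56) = 24.74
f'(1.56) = 38.12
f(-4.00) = -145.02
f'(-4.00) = 124.65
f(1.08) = 10.61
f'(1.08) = 21.52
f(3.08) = 139.65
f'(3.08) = 120.68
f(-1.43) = -1.45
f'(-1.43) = 8.81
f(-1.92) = -8.52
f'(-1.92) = 20.84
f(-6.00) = -561.52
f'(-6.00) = 305.01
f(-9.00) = -2060.02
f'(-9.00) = 723.60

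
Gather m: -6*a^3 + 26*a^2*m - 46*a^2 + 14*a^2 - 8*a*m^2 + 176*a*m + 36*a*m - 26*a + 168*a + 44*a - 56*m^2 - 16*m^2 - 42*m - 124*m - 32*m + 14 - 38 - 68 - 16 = -6*a^3 - 32*a^2 + 186*a + m^2*(-8*a - 72) + m*(26*a^2 + 212*a - 198) - 108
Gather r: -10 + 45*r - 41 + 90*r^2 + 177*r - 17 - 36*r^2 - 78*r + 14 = 54*r^2 + 144*r - 54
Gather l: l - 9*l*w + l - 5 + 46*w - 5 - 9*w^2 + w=l*(2 - 9*w) - 9*w^2 + 47*w - 10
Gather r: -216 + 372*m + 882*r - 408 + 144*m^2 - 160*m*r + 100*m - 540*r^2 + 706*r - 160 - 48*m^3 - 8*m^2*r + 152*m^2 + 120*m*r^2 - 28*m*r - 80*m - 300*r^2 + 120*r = -48*m^3 + 296*m^2 + 392*m + r^2*(120*m - 840) + r*(-8*m^2 - 188*m + 1708) - 784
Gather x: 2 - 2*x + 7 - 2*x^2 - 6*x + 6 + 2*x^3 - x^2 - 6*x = 2*x^3 - 3*x^2 - 14*x + 15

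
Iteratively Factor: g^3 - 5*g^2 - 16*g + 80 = (g - 4)*(g^2 - g - 20) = (g - 4)*(g + 4)*(g - 5)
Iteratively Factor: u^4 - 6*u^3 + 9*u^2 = (u)*(u^3 - 6*u^2 + 9*u) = u*(u - 3)*(u^2 - 3*u) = u^2*(u - 3)*(u - 3)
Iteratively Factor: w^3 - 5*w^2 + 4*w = (w - 1)*(w^2 - 4*w) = (w - 4)*(w - 1)*(w)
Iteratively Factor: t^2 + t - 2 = (t - 1)*(t + 2)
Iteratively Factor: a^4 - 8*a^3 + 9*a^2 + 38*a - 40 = (a + 2)*(a^3 - 10*a^2 + 29*a - 20) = (a - 4)*(a + 2)*(a^2 - 6*a + 5) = (a - 5)*(a - 4)*(a + 2)*(a - 1)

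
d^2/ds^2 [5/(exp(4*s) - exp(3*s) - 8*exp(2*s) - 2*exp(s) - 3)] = 5*((-16*exp(3*s) + 9*exp(2*s) + 32*exp(s) + 2)*(-exp(4*s) + exp(3*s) + 8*exp(2*s) + 2*exp(s) + 3) - 2*(-4*exp(3*s) + 3*exp(2*s) + 16*exp(s) + 2)^2*exp(s))*exp(s)/(-exp(4*s) + exp(3*s) + 8*exp(2*s) + 2*exp(s) + 3)^3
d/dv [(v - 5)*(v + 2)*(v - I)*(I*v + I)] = 4*I*v^3 + v^2*(3 - 6*I) + v*(-4 - 26*I) - 13 - 10*I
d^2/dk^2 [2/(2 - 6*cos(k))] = 3*(-3*sin(k)^2 + cos(k) - 3)/(3*cos(k) - 1)^3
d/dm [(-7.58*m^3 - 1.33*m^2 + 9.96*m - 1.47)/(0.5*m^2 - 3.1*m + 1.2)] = (-3.79*m^4 + 46.996*m^3 - 28.145*m^2 - 1.722*m + 7.395)/(0.25*m^4 - 3.1*m^3 + 10.81*m^2 - 7.44*m + 1.44)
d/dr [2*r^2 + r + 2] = 4*r + 1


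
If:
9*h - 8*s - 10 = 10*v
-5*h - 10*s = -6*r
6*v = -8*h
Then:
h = -3*v/4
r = -395*v/96 - 25/12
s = -67*v/32 - 5/4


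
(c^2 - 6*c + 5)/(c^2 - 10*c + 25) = (c - 1)/(c - 5)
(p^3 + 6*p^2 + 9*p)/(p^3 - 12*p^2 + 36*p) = (p^2 + 6*p + 9)/(p^2 - 12*p + 36)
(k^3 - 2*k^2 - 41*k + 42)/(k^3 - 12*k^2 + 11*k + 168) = (k^2 + 5*k - 6)/(k^2 - 5*k - 24)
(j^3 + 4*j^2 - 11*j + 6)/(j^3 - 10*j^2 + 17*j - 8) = (j + 6)/(j - 8)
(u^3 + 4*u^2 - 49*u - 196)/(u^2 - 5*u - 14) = (u^2 + 11*u + 28)/(u + 2)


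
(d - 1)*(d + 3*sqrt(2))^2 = d^3 - d^2 + 6*sqrt(2)*d^2 - 6*sqrt(2)*d + 18*d - 18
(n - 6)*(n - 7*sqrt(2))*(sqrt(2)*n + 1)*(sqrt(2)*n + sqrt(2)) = 2*n^4 - 13*sqrt(2)*n^3 - 10*n^3 - 26*n^2 + 65*sqrt(2)*n^2 + 70*n + 78*sqrt(2)*n + 84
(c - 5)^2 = c^2 - 10*c + 25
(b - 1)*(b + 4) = b^2 + 3*b - 4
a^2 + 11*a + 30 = (a + 5)*(a + 6)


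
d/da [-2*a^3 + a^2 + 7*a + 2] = -6*a^2 + 2*a + 7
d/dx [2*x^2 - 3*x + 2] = 4*x - 3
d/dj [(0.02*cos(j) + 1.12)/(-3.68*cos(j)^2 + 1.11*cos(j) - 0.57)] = (-0.0736*cos(j)^2 - 8.2432*cos(j) + 1.2546)*sin(j)/(13.5424*cos(j)^4 - 8.1696*cos(j)^3 + 5.4273*cos(j)^2 - 1.2654*cos(j) + 0.3249)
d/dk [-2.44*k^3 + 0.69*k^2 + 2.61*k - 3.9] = -7.32*k^2 + 1.38*k + 2.61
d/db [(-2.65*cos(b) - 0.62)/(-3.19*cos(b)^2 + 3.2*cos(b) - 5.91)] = (8.4535*cos(b)^2 + 3.9556*cos(b) - 17.6455)*sin(b)/(10.1761*cos(b)^4 - 20.416*cos(b)^3 + 47.9458*cos(b)^2 - 37.824*cos(b) + 34.9281)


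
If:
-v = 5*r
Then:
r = -v/5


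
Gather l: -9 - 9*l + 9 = -9*l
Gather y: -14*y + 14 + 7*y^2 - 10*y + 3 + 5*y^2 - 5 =12*y^2 - 24*y + 12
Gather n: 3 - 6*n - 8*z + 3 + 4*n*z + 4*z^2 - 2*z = n*(4*z - 6) + 4*z^2 - 10*z + 6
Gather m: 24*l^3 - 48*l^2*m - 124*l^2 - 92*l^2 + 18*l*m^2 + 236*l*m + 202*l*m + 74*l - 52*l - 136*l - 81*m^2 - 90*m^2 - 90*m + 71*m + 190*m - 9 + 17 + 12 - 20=24*l^3 - 216*l^2 - 114*l + m^2*(18*l - 171) + m*(-48*l^2 + 438*l + 171)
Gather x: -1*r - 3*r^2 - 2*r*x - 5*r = -3*r^2 - 2*r*x - 6*r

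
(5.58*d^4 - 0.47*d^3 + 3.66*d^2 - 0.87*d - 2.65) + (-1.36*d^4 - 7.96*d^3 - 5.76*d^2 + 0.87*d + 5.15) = 4.22*d^4 - 8.43*d^3 - 2.1*d^2 + 2.5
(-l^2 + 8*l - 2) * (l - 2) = -l^3 + 10*l^2 - 18*l + 4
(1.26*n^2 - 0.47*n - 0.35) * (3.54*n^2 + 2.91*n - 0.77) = 4.4604*n^4 + 2.0028*n^3 - 3.5769*n^2 - 0.6566*n + 0.2695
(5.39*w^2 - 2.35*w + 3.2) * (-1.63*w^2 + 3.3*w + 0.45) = -8.7857*w^4 + 21.6175*w^3 - 10.5455*w^2 + 9.5025*w + 1.44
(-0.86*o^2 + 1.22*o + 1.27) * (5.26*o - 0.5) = -4.5236*o^3 + 6.8472*o^2 + 6.0702*o - 0.635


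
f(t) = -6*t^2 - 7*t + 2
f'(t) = -12*t - 7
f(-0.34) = 3.69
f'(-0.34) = -2.92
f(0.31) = -0.75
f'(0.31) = -10.72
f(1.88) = -32.37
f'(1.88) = -29.56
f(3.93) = -118.18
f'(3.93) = -54.16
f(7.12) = -352.01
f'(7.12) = -92.44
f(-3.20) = -37.04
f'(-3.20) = 31.40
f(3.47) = -94.54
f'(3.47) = -48.64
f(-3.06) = -32.76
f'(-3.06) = 29.72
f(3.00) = -73.00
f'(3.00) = -43.00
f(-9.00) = -421.00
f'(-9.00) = 101.00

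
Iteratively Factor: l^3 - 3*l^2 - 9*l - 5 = (l + 1)*(l^2 - 4*l - 5) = (l + 1)^2*(l - 5)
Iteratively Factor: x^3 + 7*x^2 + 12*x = (x + 4)*(x^2 + 3*x) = x*(x + 4)*(x + 3)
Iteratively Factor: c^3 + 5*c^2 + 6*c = (c + 3)*(c^2 + 2*c) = (c + 2)*(c + 3)*(c)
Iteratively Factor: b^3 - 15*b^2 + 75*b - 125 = (b - 5)*(b^2 - 10*b + 25) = (b - 5)^2*(b - 5)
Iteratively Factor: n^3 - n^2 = (n)*(n^2 - n) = n*(n - 1)*(n)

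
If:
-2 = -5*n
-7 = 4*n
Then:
No Solution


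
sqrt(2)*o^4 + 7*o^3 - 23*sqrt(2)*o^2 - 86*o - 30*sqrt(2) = (o - 3*sqrt(2))*(o + sqrt(2))*(o + 5*sqrt(2))*(sqrt(2)*o + 1)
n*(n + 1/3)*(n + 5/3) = n^3 + 2*n^2 + 5*n/9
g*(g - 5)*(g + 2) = g^3 - 3*g^2 - 10*g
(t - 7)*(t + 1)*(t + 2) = t^3 - 4*t^2 - 19*t - 14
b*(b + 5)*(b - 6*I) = b^3 + 5*b^2 - 6*I*b^2 - 30*I*b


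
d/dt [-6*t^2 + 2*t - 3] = 2 - 12*t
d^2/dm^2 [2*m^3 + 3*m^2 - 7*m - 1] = 12*m + 6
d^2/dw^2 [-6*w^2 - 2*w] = -12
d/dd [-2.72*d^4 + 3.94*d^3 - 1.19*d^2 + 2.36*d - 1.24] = -10.88*d^3 + 11.82*d^2 - 2.38*d + 2.36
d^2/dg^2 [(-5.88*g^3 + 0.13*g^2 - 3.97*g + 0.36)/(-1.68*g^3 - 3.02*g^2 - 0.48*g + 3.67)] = (5.6843418860808e-14*g^7 - 60.3993600000001*g^6 + 38.7797760000001*g^5 + 544.334112*g^4 + 158.995016*g^3 + 201.492996*g^2 + 722.740548*g + 2.339254)/(4.741632*g^9 + 25.570944*g^8 + 50.031072*g^7 + 11.080952*g^6 - 97.42608*g^5 - 116.085108*g^4 + 36.073656*g^3 + 119.49153*g^2 + 19.395216*g - 49.430863)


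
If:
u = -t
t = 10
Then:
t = 10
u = -10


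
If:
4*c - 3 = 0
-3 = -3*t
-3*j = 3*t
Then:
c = 3/4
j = -1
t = 1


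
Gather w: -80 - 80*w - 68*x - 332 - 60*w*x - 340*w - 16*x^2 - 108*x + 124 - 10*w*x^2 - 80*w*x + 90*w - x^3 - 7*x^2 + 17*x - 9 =w*(-10*x^2 - 140*x - 330) - x^3 - 23*x^2 - 159*x - 297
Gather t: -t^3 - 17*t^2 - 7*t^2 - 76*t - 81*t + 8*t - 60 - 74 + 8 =-t^3 - 24*t^2 - 149*t - 126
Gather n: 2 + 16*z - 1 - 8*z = 8*z + 1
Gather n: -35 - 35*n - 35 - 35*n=-70*n - 70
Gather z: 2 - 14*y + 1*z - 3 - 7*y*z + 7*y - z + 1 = -7*y*z - 7*y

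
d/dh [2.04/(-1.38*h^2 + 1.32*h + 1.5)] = (5.6304*h - 2.6928)/(-1.38*h^2 + 1.32*h + 1.5)^2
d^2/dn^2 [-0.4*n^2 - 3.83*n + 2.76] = -0.800000000000000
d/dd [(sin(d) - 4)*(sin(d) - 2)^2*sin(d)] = 4*(sin(d)^3 - 6*sin(d)^2 + 10*sin(d) - 4)*cos(d)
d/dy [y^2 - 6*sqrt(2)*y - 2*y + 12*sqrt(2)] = 2*y - 6*sqrt(2) - 2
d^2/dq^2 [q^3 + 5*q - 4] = 6*q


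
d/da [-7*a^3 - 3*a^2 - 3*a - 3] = -21*a^2 - 6*a - 3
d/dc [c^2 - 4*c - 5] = 2*c - 4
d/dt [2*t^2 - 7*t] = 4*t - 7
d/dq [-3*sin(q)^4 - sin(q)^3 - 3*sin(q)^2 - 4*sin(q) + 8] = -(12*sin(q)^3 + 3*sin(q)^2 + 6*sin(q) + 4)*cos(q)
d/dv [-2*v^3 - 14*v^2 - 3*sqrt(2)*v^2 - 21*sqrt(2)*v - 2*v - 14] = -6*v^2 - 28*v - 6*sqrt(2)*v - 21*sqrt(2) - 2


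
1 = 1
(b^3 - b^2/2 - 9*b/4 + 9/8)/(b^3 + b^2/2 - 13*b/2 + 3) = (b^2 - 9/4)/(b^2 + b - 6)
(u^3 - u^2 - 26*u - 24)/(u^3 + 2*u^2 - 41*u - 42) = (u + 4)/(u + 7)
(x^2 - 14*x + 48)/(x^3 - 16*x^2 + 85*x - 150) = (x - 8)/(x^2 - 10*x + 25)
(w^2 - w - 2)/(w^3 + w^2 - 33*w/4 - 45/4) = 4*(w^2 - w - 2)/(4*w^3 + 4*w^2 - 33*w - 45)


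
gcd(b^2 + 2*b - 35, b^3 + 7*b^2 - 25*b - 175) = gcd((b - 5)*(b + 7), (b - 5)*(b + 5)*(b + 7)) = b^2 + 2*b - 35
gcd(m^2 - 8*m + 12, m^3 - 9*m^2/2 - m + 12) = m - 2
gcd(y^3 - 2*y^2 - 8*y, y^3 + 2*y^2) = y^2 + 2*y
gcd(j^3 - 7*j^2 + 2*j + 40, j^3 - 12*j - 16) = j^2 - 2*j - 8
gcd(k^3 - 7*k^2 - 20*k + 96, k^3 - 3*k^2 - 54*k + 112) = k - 8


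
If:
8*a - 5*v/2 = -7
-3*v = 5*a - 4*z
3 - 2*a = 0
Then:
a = 3/2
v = 38/5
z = 303/40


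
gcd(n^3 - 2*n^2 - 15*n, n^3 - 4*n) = n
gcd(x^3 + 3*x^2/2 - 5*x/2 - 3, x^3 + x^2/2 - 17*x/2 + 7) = 1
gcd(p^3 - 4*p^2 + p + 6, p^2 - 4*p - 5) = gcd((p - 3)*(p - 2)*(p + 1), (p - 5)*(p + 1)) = p + 1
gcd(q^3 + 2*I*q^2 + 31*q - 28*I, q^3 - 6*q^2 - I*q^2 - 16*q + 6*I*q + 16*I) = q - I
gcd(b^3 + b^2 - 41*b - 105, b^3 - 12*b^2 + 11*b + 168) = b^2 - 4*b - 21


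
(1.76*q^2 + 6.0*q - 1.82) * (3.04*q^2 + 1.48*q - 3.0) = 5.3504*q^4 + 20.8448*q^3 - 1.9328*q^2 - 20.6936*q + 5.46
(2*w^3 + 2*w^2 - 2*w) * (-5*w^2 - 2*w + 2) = -10*w^5 - 14*w^4 + 10*w^3 + 8*w^2 - 4*w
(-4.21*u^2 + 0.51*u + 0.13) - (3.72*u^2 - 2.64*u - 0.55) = -7.93*u^2 + 3.15*u + 0.68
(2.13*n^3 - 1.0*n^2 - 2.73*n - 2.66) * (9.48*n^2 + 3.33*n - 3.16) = 20.1924*n^5 - 2.3871*n^4 - 35.9412*n^3 - 31.1477*n^2 - 0.231*n + 8.4056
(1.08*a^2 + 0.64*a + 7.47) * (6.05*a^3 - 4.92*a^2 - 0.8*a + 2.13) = 6.534*a^5 - 1.4416*a^4 + 41.1807*a^3 - 34.964*a^2 - 4.6128*a + 15.9111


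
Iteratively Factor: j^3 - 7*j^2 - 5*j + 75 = (j + 3)*(j^2 - 10*j + 25) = (j - 5)*(j + 3)*(j - 5)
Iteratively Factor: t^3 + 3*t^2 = (t)*(t^2 + 3*t) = t^2*(t + 3)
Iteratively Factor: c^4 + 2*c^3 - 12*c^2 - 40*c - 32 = (c + 2)*(c^3 - 12*c - 16) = (c + 2)^2*(c^2 - 2*c - 8) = (c - 4)*(c + 2)^2*(c + 2)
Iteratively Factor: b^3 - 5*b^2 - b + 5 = (b - 1)*(b^2 - 4*b - 5) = (b - 5)*(b - 1)*(b + 1)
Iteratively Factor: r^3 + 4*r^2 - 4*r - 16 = (r + 4)*(r^2 - 4) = (r + 2)*(r + 4)*(r - 2)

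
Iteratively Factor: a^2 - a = (a)*(a - 1)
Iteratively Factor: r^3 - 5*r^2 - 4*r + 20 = (r + 2)*(r^2 - 7*r + 10) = (r - 5)*(r + 2)*(r - 2)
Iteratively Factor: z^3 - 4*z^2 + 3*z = (z - 3)*(z^2 - z) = z*(z - 3)*(z - 1)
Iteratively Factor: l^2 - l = (l)*(l - 1)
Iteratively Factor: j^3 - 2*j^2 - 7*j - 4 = (j + 1)*(j^2 - 3*j - 4) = (j + 1)^2*(j - 4)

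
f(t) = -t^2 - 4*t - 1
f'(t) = -2*t - 4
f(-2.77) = 2.41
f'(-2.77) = 1.54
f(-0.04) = -0.84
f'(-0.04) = -3.92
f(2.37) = -16.10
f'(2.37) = -8.74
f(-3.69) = 0.14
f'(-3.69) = 3.38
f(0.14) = -1.58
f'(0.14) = -4.28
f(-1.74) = 2.93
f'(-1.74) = -0.52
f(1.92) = -12.37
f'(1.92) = -7.84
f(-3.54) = 0.63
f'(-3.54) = 3.08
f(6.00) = -61.00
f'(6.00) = -16.00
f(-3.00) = 2.00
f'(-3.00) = 2.00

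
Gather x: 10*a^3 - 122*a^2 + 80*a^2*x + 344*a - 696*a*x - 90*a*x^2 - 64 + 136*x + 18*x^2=10*a^3 - 122*a^2 + 344*a + x^2*(18 - 90*a) + x*(80*a^2 - 696*a + 136) - 64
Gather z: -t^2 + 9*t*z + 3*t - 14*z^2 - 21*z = -t^2 + 3*t - 14*z^2 + z*(9*t - 21)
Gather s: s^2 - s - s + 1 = s^2 - 2*s + 1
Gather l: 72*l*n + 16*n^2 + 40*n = 72*l*n + 16*n^2 + 40*n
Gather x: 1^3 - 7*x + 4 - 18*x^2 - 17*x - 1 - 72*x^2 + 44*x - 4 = -90*x^2 + 20*x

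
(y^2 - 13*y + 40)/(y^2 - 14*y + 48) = (y - 5)/(y - 6)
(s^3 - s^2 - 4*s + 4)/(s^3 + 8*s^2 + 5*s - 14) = (s - 2)/(s + 7)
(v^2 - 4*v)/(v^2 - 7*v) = (v - 4)/(v - 7)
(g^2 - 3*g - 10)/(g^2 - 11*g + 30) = (g + 2)/(g - 6)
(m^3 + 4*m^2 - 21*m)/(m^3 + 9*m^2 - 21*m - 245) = m*(m - 3)/(m^2 + 2*m - 35)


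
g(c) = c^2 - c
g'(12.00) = 23.00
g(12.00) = 132.00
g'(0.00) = -1.00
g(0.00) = 0.00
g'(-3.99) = -8.98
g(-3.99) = 19.91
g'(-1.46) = -3.92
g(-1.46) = 3.59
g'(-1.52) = -4.04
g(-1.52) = 3.83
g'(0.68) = 0.36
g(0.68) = -0.22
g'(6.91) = 12.82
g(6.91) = 40.84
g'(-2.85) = -6.70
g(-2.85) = 10.97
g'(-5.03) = -11.06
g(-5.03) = 30.33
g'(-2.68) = -6.36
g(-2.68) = 9.86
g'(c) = 2*c - 1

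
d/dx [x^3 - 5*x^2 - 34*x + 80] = 3*x^2 - 10*x - 34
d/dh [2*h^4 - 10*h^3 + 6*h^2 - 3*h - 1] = 8*h^3 - 30*h^2 + 12*h - 3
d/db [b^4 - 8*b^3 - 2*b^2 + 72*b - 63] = 4*b^3 - 24*b^2 - 4*b + 72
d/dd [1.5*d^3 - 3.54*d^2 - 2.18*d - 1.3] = 4.5*d^2 - 7.08*d - 2.18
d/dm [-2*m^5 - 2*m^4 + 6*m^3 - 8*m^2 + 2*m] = -10*m^4 - 8*m^3 + 18*m^2 - 16*m + 2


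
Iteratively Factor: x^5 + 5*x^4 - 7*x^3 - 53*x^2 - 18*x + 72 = (x - 3)*(x^4 + 8*x^3 + 17*x^2 - 2*x - 24) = (x - 3)*(x + 2)*(x^3 + 6*x^2 + 5*x - 12) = (x - 3)*(x + 2)*(x + 3)*(x^2 + 3*x - 4) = (x - 3)*(x + 2)*(x + 3)*(x + 4)*(x - 1)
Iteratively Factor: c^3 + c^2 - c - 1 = (c - 1)*(c^2 + 2*c + 1) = (c - 1)*(c + 1)*(c + 1)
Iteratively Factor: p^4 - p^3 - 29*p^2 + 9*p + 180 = (p + 3)*(p^3 - 4*p^2 - 17*p + 60) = (p - 5)*(p + 3)*(p^2 + p - 12) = (p - 5)*(p - 3)*(p + 3)*(p + 4)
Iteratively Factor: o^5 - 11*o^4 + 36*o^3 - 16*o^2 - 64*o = (o - 4)*(o^4 - 7*o^3 + 8*o^2 + 16*o) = (o - 4)^2*(o^3 - 3*o^2 - 4*o) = o*(o - 4)^2*(o^2 - 3*o - 4) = o*(o - 4)^2*(o + 1)*(o - 4)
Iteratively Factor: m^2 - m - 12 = (m - 4)*(m + 3)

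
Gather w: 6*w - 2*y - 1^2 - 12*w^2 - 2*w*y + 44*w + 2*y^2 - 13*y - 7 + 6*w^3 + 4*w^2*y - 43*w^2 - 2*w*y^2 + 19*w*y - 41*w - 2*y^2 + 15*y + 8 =6*w^3 + w^2*(4*y - 55) + w*(-2*y^2 + 17*y + 9)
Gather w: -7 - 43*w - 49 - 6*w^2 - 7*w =-6*w^2 - 50*w - 56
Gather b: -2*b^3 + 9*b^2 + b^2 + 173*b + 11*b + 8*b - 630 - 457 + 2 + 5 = -2*b^3 + 10*b^2 + 192*b - 1080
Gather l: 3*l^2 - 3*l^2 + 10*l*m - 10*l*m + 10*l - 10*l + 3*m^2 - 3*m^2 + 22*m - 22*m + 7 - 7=0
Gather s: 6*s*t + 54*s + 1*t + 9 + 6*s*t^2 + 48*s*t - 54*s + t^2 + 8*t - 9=s*(6*t^2 + 54*t) + t^2 + 9*t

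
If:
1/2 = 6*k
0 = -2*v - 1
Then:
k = 1/12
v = -1/2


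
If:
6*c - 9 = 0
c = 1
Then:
No Solution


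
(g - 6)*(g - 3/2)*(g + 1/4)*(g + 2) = g^4 - 21*g^3/4 - 59*g^2/8 + 33*g/2 + 9/2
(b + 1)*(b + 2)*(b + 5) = b^3 + 8*b^2 + 17*b + 10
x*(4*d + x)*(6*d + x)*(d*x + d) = 24*d^3*x^2 + 24*d^3*x + 10*d^2*x^3 + 10*d^2*x^2 + d*x^4 + d*x^3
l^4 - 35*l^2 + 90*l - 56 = (l - 4)*(l - 2)*(l - 1)*(l + 7)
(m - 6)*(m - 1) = m^2 - 7*m + 6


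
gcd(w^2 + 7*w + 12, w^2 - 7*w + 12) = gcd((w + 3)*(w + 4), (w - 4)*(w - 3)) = 1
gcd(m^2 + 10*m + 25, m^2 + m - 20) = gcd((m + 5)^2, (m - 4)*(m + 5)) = m + 5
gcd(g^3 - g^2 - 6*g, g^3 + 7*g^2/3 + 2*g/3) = g^2 + 2*g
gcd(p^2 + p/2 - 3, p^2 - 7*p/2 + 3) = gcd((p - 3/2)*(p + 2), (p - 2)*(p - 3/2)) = p - 3/2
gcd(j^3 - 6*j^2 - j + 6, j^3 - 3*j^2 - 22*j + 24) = j^2 - 7*j + 6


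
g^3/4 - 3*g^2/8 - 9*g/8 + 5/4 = (g/4 + 1/2)*(g - 5/2)*(g - 1)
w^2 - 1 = (w - 1)*(w + 1)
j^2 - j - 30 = (j - 6)*(j + 5)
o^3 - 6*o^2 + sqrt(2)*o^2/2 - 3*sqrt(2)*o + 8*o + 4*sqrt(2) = (o - 4)*(o - 2)*(o + sqrt(2)/2)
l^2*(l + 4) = l^3 + 4*l^2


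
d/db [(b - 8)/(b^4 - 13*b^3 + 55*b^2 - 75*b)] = (-3*b^3 + 43*b^2 - 152*b + 120)/(b^2*(b^5 - 21*b^4 + 174*b^3 - 710*b^2 + 1425*b - 1125))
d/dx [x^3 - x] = 3*x^2 - 1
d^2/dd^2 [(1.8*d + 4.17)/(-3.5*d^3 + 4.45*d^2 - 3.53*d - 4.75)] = (-132.3*d^5 - 444.78*d^4 + 1012.353*d^3 - 445.48065*d^2 + 580.69917*d - 219.847656)/(42.875*d^9 - 163.5375*d^8 + 337.65375*d^7 - 243.437125*d^6 - 103.339575*d^5 + 467.95011*d^4 - 166.799023*d^3 - 123.64155*d^2 + 238.936875*d + 107.171875)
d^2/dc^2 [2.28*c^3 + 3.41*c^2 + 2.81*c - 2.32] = 13.68*c + 6.82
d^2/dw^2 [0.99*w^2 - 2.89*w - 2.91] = 1.98000000000000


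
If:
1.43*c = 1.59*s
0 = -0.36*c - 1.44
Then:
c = -4.00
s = -3.60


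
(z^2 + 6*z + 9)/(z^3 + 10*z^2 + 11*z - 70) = (z^2 + 6*z + 9)/(z^3 + 10*z^2 + 11*z - 70)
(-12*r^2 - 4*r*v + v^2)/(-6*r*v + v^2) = (2*r + v)/v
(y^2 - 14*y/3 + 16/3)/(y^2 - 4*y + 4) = (y - 8/3)/(y - 2)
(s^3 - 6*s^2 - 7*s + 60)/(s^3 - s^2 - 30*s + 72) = (s^2 - 2*s - 15)/(s^2 + 3*s - 18)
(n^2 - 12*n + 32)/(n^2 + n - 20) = (n - 8)/(n + 5)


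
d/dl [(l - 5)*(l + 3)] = 2*l - 2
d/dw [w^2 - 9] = 2*w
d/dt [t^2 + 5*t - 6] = 2*t + 5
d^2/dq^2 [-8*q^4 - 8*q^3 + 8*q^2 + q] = -96*q^2 - 48*q + 16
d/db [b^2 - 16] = 2*b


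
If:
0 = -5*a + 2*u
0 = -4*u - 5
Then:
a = -1/2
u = -5/4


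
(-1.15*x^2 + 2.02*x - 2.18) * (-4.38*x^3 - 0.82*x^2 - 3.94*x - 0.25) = 5.037*x^5 - 7.9046*x^4 + 12.423*x^3 - 5.8837*x^2 + 8.0842*x + 0.545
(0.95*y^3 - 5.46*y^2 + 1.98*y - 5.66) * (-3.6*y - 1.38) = -3.42*y^4 + 18.345*y^3 + 0.4068*y^2 + 17.6436*y + 7.8108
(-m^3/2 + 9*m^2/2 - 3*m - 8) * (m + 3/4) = -m^4/2 + 33*m^3/8 + 3*m^2/8 - 41*m/4 - 6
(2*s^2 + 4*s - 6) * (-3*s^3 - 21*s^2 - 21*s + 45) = -6*s^5 - 54*s^4 - 108*s^3 + 132*s^2 + 306*s - 270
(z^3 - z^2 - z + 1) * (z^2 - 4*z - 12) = z^5 - 5*z^4 - 9*z^3 + 17*z^2 + 8*z - 12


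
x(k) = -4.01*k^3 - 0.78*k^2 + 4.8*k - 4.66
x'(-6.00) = -418.92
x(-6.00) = 804.62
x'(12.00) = -1746.24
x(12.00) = -6988.66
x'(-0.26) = 4.39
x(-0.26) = -5.89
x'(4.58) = -254.69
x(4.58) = -384.29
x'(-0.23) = 4.52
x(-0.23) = -5.76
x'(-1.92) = -36.55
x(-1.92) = 11.63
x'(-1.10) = -8.04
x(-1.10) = -5.55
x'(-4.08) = -189.09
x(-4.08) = 235.12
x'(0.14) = 4.35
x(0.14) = -4.01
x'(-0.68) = 0.30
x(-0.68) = -7.02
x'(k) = -12.03*k^2 - 1.56*k + 4.8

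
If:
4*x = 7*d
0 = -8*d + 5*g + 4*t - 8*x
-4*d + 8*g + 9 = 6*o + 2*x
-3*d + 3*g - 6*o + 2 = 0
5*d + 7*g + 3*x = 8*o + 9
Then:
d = 952/1017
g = -63/113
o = -841/2034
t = 23779/4068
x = 1666/1017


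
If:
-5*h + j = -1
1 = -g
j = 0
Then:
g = -1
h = 1/5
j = 0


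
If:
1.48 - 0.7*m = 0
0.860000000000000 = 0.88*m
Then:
No Solution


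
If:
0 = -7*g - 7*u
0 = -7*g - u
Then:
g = 0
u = 0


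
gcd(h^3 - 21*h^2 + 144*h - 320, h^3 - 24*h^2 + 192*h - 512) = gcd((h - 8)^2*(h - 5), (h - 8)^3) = h^2 - 16*h + 64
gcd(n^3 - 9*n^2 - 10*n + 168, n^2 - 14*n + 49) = n - 7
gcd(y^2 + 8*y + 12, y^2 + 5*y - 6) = y + 6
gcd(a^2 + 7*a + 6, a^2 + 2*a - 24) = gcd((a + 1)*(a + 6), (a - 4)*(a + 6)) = a + 6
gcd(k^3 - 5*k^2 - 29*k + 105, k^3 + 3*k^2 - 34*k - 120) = k + 5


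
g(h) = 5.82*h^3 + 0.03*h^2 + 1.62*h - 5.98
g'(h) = 17.46*h^2 + 0.06*h + 1.62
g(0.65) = -3.32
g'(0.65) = 9.04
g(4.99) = 725.99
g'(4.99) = 436.68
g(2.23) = 62.32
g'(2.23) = 88.58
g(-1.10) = -15.47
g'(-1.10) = 22.68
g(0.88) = -0.57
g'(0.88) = 15.19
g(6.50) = 1604.14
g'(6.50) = 739.70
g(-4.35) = -491.52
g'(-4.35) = 331.75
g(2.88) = 137.96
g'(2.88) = 146.61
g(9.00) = 4253.81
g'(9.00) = 1416.42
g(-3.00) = -167.71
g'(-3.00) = 158.58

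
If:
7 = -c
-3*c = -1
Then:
No Solution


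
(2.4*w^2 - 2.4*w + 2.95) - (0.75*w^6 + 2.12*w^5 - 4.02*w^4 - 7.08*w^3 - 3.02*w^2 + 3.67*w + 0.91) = -0.75*w^6 - 2.12*w^5 + 4.02*w^4 + 7.08*w^3 + 5.42*w^2 - 6.07*w + 2.04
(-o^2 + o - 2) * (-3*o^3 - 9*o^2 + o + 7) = 3*o^5 + 6*o^4 - 4*o^3 + 12*o^2 + 5*o - 14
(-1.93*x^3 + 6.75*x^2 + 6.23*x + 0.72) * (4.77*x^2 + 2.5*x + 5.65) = -9.2061*x^5 + 27.3725*x^4 + 35.6876*x^3 + 57.1469*x^2 + 36.9995*x + 4.068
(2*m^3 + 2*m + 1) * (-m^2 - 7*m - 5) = -2*m^5 - 14*m^4 - 12*m^3 - 15*m^2 - 17*m - 5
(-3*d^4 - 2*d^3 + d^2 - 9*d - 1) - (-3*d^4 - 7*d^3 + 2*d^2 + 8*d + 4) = 5*d^3 - d^2 - 17*d - 5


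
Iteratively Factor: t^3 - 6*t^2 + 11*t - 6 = (t - 3)*(t^2 - 3*t + 2) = (t - 3)*(t - 1)*(t - 2)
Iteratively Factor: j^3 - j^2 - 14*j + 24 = (j - 3)*(j^2 + 2*j - 8) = (j - 3)*(j + 4)*(j - 2)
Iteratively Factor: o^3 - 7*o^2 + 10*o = (o)*(o^2 - 7*o + 10) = o*(o - 2)*(o - 5)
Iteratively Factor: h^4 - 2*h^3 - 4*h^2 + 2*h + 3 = (h - 1)*(h^3 - h^2 - 5*h - 3) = (h - 1)*(h + 1)*(h^2 - 2*h - 3) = (h - 3)*(h - 1)*(h + 1)*(h + 1)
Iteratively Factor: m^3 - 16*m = (m)*(m^2 - 16) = m*(m + 4)*(m - 4)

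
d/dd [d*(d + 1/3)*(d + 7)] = 3*d^2 + 44*d/3 + 7/3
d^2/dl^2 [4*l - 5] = 0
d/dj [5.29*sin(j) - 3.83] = 5.29*cos(j)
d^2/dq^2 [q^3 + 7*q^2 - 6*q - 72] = 6*q + 14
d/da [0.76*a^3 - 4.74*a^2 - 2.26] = a*(2.28*a - 9.48)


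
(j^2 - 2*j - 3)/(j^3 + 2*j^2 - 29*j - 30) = (j - 3)/(j^2 + j - 30)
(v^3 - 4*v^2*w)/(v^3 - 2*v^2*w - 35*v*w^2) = v*(-v + 4*w)/(-v^2 + 2*v*w + 35*w^2)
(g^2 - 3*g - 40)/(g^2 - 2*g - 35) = (g - 8)/(g - 7)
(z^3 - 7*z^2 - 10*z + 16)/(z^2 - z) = z - 6 - 16/z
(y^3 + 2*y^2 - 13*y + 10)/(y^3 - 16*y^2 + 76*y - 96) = (y^2 + 4*y - 5)/(y^2 - 14*y + 48)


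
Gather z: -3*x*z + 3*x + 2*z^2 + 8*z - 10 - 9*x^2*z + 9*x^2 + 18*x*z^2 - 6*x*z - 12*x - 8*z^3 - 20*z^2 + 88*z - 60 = 9*x^2 - 9*x - 8*z^3 + z^2*(18*x - 18) + z*(-9*x^2 - 9*x + 96) - 70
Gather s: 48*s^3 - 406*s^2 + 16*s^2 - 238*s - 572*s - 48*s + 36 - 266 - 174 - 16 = 48*s^3 - 390*s^2 - 858*s - 420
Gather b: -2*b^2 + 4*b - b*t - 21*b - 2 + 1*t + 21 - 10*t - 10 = -2*b^2 + b*(-t - 17) - 9*t + 9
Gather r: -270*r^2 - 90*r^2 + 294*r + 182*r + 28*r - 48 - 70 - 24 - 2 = -360*r^2 + 504*r - 144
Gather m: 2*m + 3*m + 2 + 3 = 5*m + 5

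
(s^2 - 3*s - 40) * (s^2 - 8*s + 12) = s^4 - 11*s^3 - 4*s^2 + 284*s - 480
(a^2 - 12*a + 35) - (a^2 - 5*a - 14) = 49 - 7*a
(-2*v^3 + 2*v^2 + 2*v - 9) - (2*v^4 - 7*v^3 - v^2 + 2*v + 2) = -2*v^4 + 5*v^3 + 3*v^2 - 11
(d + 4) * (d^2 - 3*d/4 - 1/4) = d^3 + 13*d^2/4 - 13*d/4 - 1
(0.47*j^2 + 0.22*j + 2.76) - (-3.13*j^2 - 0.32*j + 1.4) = 3.6*j^2 + 0.54*j + 1.36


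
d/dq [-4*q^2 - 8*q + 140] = -8*q - 8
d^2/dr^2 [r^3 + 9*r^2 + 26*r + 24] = 6*r + 18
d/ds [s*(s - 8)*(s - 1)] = 3*s^2 - 18*s + 8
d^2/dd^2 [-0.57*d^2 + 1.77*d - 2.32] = -1.14000000000000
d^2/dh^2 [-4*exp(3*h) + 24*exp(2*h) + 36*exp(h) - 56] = (-36*exp(2*h) + 96*exp(h) + 36)*exp(h)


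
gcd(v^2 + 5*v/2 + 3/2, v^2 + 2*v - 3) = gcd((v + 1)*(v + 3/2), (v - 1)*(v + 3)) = 1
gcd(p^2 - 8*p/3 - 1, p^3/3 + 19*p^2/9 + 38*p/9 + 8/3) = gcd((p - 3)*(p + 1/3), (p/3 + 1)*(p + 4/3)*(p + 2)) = 1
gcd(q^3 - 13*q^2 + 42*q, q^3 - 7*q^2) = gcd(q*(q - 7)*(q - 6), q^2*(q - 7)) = q^2 - 7*q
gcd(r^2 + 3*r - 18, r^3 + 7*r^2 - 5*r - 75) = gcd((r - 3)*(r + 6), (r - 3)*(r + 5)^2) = r - 3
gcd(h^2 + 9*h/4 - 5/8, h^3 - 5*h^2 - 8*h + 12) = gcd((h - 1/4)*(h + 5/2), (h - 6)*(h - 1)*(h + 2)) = 1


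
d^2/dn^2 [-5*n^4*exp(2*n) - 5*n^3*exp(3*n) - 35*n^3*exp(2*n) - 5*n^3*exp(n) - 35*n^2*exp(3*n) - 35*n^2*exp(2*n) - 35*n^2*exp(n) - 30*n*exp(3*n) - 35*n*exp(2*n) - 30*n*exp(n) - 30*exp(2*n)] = 5*(-4*n^4*exp(n) - 9*n^3*exp(2*n) - 44*n^3*exp(n) - n^3 - 81*n^2*exp(2*n) - 124*n^2*exp(n) - 13*n^2 - 144*n*exp(2*n) - 126*n*exp(n) - 40*n - 50*exp(2*n) - 66*exp(n) - 26)*exp(n)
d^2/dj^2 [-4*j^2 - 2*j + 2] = -8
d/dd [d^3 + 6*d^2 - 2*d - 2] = 3*d^2 + 12*d - 2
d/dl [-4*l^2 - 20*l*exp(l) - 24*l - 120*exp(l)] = -20*l*exp(l) - 8*l - 140*exp(l) - 24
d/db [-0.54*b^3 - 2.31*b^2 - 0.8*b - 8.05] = -1.62*b^2 - 4.62*b - 0.8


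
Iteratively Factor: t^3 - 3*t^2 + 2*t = (t - 1)*(t^2 - 2*t) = t*(t - 1)*(t - 2)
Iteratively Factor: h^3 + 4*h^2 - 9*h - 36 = (h - 3)*(h^2 + 7*h + 12) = (h - 3)*(h + 4)*(h + 3)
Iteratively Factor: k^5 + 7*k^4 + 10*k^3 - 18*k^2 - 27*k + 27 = (k + 3)*(k^4 + 4*k^3 - 2*k^2 - 12*k + 9) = (k + 3)^2*(k^3 + k^2 - 5*k + 3) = (k - 1)*(k + 3)^2*(k^2 + 2*k - 3) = (k - 1)^2*(k + 3)^2*(k + 3)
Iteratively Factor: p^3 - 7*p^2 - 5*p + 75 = (p - 5)*(p^2 - 2*p - 15) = (p - 5)*(p + 3)*(p - 5)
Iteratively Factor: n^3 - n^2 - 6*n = (n - 3)*(n^2 + 2*n) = (n - 3)*(n + 2)*(n)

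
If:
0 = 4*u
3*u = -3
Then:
No Solution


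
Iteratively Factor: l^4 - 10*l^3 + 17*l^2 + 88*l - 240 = (l - 4)*(l^3 - 6*l^2 - 7*l + 60) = (l - 4)*(l + 3)*(l^2 - 9*l + 20) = (l - 5)*(l - 4)*(l + 3)*(l - 4)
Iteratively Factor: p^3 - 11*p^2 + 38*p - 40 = (p - 5)*(p^2 - 6*p + 8) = (p - 5)*(p - 4)*(p - 2)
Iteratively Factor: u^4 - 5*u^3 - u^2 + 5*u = (u - 1)*(u^3 - 4*u^2 - 5*u) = u*(u - 1)*(u^2 - 4*u - 5) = u*(u - 5)*(u - 1)*(u + 1)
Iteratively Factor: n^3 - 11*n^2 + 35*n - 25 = (n - 5)*(n^2 - 6*n + 5) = (n - 5)^2*(n - 1)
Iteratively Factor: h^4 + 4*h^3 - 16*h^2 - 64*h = (h - 4)*(h^3 + 8*h^2 + 16*h) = (h - 4)*(h + 4)*(h^2 + 4*h) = (h - 4)*(h + 4)^2*(h)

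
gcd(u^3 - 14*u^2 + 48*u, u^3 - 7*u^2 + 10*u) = u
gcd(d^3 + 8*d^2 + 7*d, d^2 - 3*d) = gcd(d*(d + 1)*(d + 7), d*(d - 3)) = d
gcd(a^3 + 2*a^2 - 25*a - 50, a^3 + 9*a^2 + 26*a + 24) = a + 2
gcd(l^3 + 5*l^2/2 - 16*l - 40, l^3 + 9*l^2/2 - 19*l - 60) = l^2 - 3*l/2 - 10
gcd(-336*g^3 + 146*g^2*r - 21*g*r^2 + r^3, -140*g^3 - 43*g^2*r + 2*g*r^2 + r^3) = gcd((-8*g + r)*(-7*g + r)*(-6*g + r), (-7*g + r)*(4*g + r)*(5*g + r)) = -7*g + r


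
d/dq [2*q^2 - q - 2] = 4*q - 1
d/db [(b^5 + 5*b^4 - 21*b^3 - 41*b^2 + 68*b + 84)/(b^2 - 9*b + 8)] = (3*b^6 - 26*b^5 - 116*b^4 + 538*b^3 - 203*b^2 - 824*b + 1300)/(b^4 - 18*b^3 + 97*b^2 - 144*b + 64)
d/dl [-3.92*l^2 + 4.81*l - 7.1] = 4.81 - 7.84*l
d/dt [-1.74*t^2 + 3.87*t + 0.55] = 3.87 - 3.48*t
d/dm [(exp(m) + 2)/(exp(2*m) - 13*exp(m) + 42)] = (-(exp(m) + 2)*(2*exp(m) - 13) + exp(2*m) - 13*exp(m) + 42)*exp(m)/(exp(2*m) - 13*exp(m) + 42)^2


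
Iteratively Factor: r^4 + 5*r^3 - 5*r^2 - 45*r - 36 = (r - 3)*(r^3 + 8*r^2 + 19*r + 12) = (r - 3)*(r + 3)*(r^2 + 5*r + 4) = (r - 3)*(r + 3)*(r + 4)*(r + 1)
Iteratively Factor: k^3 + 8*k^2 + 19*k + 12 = (k + 1)*(k^2 + 7*k + 12) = (k + 1)*(k + 4)*(k + 3)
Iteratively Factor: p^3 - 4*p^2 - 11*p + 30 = (p - 2)*(p^2 - 2*p - 15) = (p - 5)*(p - 2)*(p + 3)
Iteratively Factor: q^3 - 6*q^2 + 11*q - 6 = (q - 3)*(q^2 - 3*q + 2) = (q - 3)*(q - 1)*(q - 2)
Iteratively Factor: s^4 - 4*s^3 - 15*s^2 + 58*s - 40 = (s - 2)*(s^3 - 2*s^2 - 19*s + 20) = (s - 2)*(s - 1)*(s^2 - s - 20) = (s - 2)*(s - 1)*(s + 4)*(s - 5)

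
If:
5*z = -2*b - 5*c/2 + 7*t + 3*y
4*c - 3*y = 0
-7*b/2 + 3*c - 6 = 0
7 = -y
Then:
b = -87/14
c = -21/4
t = 5*z/7 - 255/392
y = -7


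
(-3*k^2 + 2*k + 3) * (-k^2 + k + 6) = 3*k^4 - 5*k^3 - 19*k^2 + 15*k + 18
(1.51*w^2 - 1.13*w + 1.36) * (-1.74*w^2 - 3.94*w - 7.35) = -2.6274*w^4 - 3.9832*w^3 - 9.0127*w^2 + 2.9471*w - 9.996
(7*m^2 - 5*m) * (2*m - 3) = 14*m^3 - 31*m^2 + 15*m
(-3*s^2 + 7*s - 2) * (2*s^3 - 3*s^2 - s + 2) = -6*s^5 + 23*s^4 - 22*s^3 - 7*s^2 + 16*s - 4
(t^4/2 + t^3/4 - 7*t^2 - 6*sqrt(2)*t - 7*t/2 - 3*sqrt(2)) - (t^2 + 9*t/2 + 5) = t^4/2 + t^3/4 - 8*t^2 - 6*sqrt(2)*t - 8*t - 5 - 3*sqrt(2)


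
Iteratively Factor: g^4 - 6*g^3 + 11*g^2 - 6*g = (g)*(g^3 - 6*g^2 + 11*g - 6) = g*(g - 1)*(g^2 - 5*g + 6) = g*(g - 2)*(g - 1)*(g - 3)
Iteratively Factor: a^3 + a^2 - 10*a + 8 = (a - 2)*(a^2 + 3*a - 4) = (a - 2)*(a + 4)*(a - 1)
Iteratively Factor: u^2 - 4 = (u + 2)*(u - 2)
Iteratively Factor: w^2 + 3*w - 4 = (w + 4)*(w - 1)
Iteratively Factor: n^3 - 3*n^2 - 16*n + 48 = (n + 4)*(n^2 - 7*n + 12) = (n - 3)*(n + 4)*(n - 4)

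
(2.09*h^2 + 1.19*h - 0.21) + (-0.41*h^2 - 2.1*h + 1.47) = 1.68*h^2 - 0.91*h + 1.26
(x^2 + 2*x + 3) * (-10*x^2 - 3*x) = -10*x^4 - 23*x^3 - 36*x^2 - 9*x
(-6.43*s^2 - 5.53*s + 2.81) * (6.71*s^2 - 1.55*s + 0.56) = -43.1453*s^4 - 27.1398*s^3 + 23.8258*s^2 - 7.4523*s + 1.5736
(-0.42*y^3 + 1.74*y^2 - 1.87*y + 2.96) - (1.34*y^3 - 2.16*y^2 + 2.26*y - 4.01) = -1.76*y^3 + 3.9*y^2 - 4.13*y + 6.97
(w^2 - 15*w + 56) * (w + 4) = w^3 - 11*w^2 - 4*w + 224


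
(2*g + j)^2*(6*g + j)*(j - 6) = 24*g^3*j - 144*g^3 + 28*g^2*j^2 - 168*g^2*j + 10*g*j^3 - 60*g*j^2 + j^4 - 6*j^3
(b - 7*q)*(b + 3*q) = b^2 - 4*b*q - 21*q^2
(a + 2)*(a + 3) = a^2 + 5*a + 6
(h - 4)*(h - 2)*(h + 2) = h^3 - 4*h^2 - 4*h + 16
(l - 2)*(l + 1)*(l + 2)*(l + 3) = l^4 + 4*l^3 - l^2 - 16*l - 12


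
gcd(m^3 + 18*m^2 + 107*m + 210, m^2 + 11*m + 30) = m^2 + 11*m + 30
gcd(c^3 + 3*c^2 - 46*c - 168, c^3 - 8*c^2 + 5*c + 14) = c - 7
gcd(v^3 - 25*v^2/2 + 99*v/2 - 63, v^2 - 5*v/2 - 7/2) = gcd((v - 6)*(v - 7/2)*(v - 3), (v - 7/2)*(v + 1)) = v - 7/2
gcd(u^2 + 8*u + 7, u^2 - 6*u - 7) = u + 1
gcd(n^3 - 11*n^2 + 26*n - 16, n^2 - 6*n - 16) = n - 8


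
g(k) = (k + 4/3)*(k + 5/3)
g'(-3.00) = -3.00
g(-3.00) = 2.22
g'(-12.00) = -21.00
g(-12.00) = 110.22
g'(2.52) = 8.04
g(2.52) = 16.13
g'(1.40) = 5.80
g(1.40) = 8.38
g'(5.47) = 13.94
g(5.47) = 48.55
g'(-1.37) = 0.26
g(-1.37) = -0.01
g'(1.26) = 5.52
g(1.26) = 7.59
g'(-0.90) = 1.20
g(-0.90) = 0.33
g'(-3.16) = -3.32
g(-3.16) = 2.73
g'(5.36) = 13.72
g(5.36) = 47.03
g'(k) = 2*k + 3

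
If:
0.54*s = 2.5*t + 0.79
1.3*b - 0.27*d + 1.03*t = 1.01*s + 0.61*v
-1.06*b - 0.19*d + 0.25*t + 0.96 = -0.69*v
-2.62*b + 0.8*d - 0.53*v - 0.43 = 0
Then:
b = 0.30841088937485*v + 0.451464432486312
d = 1.67254566270263*v + 2.01604601639267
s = -0.838903358317765*v - 0.359239971294463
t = -0.181203125396637*v - 0.393595833799604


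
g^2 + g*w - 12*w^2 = (g - 3*w)*(g + 4*w)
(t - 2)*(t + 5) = t^2 + 3*t - 10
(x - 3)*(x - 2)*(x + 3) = x^3 - 2*x^2 - 9*x + 18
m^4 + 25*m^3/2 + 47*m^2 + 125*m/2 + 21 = (m + 1/2)*(m + 2)*(m + 3)*(m + 7)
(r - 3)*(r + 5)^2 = r^3 + 7*r^2 - 5*r - 75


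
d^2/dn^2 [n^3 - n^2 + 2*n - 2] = 6*n - 2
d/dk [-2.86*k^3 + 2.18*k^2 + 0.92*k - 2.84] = -8.58*k^2 + 4.36*k + 0.92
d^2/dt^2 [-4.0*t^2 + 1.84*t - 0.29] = -8.00000000000000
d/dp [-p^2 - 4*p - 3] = -2*p - 4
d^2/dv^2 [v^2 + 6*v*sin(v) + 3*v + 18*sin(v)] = -6*v*sin(v) - 18*sin(v) + 12*cos(v) + 2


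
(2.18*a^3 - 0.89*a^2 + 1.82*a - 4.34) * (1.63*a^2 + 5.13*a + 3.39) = 3.5534*a^5 + 9.7327*a^4 + 5.7911*a^3 - 0.7547*a^2 - 16.0944*a - 14.7126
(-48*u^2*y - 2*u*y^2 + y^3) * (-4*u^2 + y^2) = 192*u^4*y + 8*u^3*y^2 - 52*u^2*y^3 - 2*u*y^4 + y^5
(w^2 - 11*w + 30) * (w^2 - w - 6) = w^4 - 12*w^3 + 35*w^2 + 36*w - 180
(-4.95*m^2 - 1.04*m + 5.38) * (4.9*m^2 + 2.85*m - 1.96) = -24.255*m^4 - 19.2035*m^3 + 33.1*m^2 + 17.3714*m - 10.5448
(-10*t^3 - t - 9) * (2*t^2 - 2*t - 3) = -20*t^5 + 20*t^4 + 28*t^3 - 16*t^2 + 21*t + 27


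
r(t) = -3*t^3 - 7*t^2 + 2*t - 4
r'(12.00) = -1462.00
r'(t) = -9*t^2 - 14*t + 2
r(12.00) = -6172.00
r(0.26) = -4.01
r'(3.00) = -121.00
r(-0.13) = -4.37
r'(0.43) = -5.68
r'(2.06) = -65.03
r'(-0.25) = 4.94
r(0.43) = -4.67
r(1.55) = -28.89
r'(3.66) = -169.80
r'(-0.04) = 2.55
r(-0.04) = -4.09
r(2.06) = -55.81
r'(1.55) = -41.32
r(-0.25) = -4.89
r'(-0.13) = 3.67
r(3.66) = -237.53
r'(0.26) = -2.25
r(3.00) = -142.00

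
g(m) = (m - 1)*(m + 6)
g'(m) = 2*m + 5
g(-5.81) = -1.29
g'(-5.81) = -6.62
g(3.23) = 20.58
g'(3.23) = 11.46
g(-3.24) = -11.70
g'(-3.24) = -1.48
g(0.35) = -4.13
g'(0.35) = 5.70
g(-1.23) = -10.64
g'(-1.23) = 2.54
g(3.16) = 19.79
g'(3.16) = 11.32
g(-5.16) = -5.17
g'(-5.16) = -5.32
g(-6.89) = 7.02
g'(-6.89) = -8.78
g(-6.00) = 0.00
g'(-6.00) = -7.00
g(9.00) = 120.00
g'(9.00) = 23.00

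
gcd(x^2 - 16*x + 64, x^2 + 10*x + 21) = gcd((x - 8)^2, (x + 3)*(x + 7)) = 1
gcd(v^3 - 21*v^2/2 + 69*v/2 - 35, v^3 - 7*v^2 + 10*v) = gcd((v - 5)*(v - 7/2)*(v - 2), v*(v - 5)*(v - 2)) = v^2 - 7*v + 10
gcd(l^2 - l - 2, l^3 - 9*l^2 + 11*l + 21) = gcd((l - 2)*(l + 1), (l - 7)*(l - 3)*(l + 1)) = l + 1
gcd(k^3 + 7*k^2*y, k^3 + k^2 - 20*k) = k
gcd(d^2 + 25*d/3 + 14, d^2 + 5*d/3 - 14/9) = d + 7/3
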